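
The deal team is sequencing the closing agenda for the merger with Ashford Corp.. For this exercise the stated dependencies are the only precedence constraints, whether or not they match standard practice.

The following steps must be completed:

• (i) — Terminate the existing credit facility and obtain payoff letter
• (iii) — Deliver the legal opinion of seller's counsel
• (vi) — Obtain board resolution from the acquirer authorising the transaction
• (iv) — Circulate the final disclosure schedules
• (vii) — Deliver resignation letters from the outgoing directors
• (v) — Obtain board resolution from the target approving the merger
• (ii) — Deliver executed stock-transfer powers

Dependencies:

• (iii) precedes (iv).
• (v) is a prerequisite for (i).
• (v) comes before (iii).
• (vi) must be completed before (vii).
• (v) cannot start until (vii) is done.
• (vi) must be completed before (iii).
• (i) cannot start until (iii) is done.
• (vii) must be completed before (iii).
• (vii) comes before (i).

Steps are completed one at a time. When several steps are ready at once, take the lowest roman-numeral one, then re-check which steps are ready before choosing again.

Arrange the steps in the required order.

(ii), (vi), (vii), (v), (iii), (i), (iv)

Nothing is required for (ii) and (vi). (ii) has the earlier label → (ii) first.
That leaves (vi) as the only ready step → (vi).
Next only (vii) has its prerequisites met → (vii).
(v) needed (vii), now all done → (v).
(iii) is the only step now ready → (iii).
Now (i) and (iv) have their prerequisites met. (i) has the earlier label, so (i) next.
(iv) needed (iii), now all done → (iv).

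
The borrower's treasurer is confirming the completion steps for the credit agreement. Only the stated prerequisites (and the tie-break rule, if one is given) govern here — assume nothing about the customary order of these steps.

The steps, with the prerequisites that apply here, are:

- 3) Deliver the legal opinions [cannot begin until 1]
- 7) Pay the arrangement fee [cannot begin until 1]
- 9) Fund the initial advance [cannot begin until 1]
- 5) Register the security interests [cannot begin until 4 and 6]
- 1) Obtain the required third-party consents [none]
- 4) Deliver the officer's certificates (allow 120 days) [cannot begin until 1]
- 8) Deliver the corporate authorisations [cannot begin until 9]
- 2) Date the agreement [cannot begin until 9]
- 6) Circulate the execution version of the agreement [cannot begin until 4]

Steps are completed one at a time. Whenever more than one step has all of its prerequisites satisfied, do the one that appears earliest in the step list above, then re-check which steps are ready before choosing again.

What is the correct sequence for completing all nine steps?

1, 3, 7, 9, 4, 8, 2, 6, 5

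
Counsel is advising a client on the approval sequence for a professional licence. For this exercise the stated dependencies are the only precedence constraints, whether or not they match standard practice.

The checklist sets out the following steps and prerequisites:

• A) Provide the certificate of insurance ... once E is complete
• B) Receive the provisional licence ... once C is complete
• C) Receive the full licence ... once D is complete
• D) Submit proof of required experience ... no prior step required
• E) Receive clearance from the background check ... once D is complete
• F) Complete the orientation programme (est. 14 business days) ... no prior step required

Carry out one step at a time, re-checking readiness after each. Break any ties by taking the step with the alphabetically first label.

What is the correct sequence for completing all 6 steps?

D, C, B, E, A, F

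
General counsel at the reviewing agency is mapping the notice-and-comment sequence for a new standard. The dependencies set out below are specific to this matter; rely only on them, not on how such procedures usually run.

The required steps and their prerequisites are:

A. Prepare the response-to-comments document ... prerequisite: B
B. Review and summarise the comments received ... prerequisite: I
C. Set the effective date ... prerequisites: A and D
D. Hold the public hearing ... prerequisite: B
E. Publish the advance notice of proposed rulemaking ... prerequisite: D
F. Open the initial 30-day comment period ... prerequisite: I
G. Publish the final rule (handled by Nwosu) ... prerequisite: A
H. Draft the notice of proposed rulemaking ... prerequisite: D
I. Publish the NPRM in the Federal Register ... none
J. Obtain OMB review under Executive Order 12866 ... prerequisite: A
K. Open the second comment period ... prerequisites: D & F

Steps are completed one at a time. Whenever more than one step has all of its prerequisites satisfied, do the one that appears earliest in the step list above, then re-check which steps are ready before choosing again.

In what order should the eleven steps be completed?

Only I has no prerequisites, so it is first.
Now B and F have their prerequisites met. B is listed earlier, so B next.
A and D now also ready, so the ready set is {A, D, F}; A is listed earlier → A.
Ready: D, F, G and J. D is listed earlier → D.
C, E and H now also ready, so the ready set is {C, E, F, G, H, J}; C is listed earlier → C.
Ready: E, F, G, H and J. E is listed earlier → E.
F, G, H and J are all available; F is listed earlier → F.
Now G, H, J and K have their prerequisites met. G is listed earlier, so G next.
H, J and K are all available; H is listed earlier → H.
Ready: J and K. J is listed earlier → J.
K needed D and F, now all done → K.

I → B → A → D → C → E → F → G → H → J → K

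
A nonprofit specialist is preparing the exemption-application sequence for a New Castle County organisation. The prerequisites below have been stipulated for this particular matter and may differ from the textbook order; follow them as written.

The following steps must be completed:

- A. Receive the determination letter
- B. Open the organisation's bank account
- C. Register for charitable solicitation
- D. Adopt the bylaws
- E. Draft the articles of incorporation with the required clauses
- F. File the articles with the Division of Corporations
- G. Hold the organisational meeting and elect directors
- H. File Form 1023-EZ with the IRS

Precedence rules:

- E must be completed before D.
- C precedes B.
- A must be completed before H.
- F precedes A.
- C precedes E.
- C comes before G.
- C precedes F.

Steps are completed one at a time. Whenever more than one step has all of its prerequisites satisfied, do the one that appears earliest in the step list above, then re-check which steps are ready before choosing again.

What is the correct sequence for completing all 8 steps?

C has no prerequisites → C first.
Ready: B, E, F and G. B is listed earlier → B.
Ready: E, F and G. E is listed earlier → E.
Ready: D, F and G. D is listed earlier → D.
F and G are both available; F is listed earlier → F.
A now also ready, so the ready set is {A, G}; A is listed earlier → A.
G and H are both available; G is listed earlier → G.
H is the only step now ready → H.

C → B → E → D → F → A → G → H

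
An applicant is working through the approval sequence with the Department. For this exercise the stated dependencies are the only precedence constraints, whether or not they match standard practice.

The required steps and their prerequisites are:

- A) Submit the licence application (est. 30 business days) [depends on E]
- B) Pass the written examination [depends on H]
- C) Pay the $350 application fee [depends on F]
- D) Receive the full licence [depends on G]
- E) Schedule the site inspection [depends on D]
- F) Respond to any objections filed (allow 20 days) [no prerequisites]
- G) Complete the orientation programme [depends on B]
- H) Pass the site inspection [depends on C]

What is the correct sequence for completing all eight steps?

F → C → H → B → G → D → E → A

F is the only step with nothing outstanding, so it goes first.
Next only C has its prerequisites met → C.
H needed C, now all done → H.
That leaves B as the only ready step → B.
G is the only step now ready → G.
D is the only step now ready → D.
E needed D, now all done → E.
A is the only step now ready → A.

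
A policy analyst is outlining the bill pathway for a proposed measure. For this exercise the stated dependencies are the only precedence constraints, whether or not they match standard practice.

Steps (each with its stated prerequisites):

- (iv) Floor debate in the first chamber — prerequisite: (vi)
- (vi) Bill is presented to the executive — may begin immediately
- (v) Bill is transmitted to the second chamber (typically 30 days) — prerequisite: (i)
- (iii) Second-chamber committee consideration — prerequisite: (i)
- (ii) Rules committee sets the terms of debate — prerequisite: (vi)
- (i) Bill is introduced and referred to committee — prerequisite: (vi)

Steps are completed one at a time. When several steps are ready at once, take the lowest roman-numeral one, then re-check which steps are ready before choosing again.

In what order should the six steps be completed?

(vi) → (i) → (ii) → (iii) → (iv) → (v)

(vi) is the only step with nothing outstanding, so it goes first.
(i), (ii) and (iv) are all available; (i) has the earlier label → (i).
(iii) and (v) now also ready, so the ready set is {(ii), (iii), (iv), (v)}; (ii) has the earlier label → (ii).
Ready: (iii), (iv) and (v). (iii) has the earlier label → (iii).
(iv) and (v) are both available; (iv) has the earlier label → (iv).
(v) is the only step now ready → (v).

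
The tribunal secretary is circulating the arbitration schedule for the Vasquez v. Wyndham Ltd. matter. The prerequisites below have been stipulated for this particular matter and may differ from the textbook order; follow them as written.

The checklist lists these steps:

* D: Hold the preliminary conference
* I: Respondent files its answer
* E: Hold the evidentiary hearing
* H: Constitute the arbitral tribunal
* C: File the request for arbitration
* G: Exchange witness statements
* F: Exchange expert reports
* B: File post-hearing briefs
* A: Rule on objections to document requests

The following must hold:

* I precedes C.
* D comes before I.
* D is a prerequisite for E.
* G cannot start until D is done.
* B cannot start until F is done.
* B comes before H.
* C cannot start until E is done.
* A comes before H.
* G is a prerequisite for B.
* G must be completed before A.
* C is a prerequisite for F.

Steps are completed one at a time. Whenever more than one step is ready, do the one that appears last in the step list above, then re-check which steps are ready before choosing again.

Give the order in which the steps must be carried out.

D → G → A → E → I → C → F → B → H

D has no prerequisites → D first.
Now G, E and I have their prerequisites met. G is listed later, so G next.
A now also ready, so the ready set is {A, E, I}; A is listed later → A.
E and I are both available; E is listed later → E.
That leaves I as the only ready step → I.
That leaves C as the only ready step → C.
F needed C, now all done → F.
B needed F and G, now all done → B.
H needed A and B, now all done → H.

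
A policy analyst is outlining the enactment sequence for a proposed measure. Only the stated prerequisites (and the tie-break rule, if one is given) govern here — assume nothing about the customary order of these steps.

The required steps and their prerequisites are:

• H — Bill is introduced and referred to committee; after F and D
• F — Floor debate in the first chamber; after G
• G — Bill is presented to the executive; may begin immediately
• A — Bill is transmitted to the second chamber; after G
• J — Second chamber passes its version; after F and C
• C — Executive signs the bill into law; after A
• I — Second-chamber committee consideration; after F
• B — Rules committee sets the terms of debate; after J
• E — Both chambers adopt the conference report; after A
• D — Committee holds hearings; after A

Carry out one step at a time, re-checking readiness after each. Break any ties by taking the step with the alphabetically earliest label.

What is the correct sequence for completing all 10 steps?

G, A, C, D, E, F, H, I, J, B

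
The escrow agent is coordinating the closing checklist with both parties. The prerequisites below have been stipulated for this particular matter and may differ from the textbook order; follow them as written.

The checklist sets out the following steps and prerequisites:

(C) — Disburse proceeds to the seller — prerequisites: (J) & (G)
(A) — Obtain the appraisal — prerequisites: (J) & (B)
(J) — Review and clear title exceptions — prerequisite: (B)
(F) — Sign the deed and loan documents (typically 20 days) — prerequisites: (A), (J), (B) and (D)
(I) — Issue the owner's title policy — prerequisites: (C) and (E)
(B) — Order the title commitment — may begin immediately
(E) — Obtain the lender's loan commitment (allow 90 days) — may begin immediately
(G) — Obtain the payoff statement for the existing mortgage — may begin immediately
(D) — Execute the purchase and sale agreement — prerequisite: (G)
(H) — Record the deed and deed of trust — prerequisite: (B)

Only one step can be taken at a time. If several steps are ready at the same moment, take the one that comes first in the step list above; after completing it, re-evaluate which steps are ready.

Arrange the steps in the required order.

(B) (J) (A) (E) (G) (C) (I) (D) (F) (H)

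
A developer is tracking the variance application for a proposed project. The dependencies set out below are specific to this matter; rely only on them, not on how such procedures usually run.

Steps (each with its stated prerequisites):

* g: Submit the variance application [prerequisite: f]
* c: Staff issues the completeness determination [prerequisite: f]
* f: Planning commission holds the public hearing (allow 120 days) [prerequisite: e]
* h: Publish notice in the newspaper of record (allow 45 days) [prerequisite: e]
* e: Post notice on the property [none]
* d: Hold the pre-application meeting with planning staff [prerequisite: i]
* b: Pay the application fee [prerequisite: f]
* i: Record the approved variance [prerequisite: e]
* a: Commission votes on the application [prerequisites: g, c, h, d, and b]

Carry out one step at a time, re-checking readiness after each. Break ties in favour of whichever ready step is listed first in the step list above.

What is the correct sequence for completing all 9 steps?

e, f, g, c, h, b, i, d, a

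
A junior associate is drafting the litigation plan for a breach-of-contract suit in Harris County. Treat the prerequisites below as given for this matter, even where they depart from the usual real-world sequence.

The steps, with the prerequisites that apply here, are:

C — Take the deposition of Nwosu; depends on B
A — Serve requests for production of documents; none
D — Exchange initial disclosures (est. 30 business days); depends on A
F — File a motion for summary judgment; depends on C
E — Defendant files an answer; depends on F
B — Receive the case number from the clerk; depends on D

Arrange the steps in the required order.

A has no prerequisites → A first.
D is the only step now ready → D.
B needed D, now all done → B.
C needed B, now all done → C.
Next only F has its prerequisites met → F.
E is the only step now ready → E.

A → D → B → C → F → E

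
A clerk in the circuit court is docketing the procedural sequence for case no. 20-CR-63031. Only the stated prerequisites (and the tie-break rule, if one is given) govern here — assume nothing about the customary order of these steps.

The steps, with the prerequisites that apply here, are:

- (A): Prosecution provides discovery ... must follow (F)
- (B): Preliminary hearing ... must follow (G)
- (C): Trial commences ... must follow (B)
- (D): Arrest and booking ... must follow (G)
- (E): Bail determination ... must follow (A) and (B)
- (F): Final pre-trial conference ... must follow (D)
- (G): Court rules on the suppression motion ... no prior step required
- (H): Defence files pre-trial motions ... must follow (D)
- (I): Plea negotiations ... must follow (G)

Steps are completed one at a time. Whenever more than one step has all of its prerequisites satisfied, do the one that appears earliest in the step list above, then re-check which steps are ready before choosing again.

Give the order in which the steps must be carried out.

(G) → (B) → (C) → (D) → (F) → (A) → (E) → (H) → (I)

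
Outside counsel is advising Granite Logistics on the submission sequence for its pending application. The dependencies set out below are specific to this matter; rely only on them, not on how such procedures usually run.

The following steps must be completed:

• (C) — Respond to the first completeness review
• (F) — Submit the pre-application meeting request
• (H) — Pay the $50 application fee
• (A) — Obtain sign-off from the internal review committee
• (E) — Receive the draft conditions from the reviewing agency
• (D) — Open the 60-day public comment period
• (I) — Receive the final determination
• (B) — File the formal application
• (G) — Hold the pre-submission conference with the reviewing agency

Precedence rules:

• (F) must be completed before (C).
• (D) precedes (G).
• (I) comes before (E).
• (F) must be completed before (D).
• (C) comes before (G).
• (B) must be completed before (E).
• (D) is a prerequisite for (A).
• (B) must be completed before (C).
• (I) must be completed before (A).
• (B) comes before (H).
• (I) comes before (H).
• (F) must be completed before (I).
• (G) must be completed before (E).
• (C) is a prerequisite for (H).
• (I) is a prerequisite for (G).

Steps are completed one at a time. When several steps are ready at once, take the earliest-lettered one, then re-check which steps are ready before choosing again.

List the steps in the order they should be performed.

(B) and (F) have no prerequisites; (B) has the earlier label, so (B) is first.
That leaves (F) as the only ready step → (F).
Now (C), (D) and (I) have their prerequisites met. (C) has the earlier label, so (C) next.
Ready: (D) and (I). (D) has the earlier label → (D).
(I) needed (F), now all done → (I).
Ready: (A), (G) and (H). (A) has the earlier label → (A).
(G) and (H) are both available; (G) has the earlier label → (G).
Ready: (E) and (H). (E) has the earlier label → (E).
(H) needed (B), (C) and (I), now all done → (H).

(B) → (F) → (C) → (D) → (I) → (A) → (G) → (E) → (H)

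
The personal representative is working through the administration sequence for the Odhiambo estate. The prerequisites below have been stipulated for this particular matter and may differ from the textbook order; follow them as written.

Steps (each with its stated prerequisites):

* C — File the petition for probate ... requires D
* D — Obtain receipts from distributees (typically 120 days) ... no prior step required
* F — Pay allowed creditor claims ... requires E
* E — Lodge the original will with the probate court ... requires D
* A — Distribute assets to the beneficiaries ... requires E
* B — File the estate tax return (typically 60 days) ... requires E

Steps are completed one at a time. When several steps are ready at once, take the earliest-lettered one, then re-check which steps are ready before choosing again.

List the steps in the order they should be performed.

D C E A B F

D has no prerequisites → D first.
C and E are both available; C has the earlier label → C.
E is the only step now ready → E.
A, B and F are all available; A has the earlier label → A.
Ready: B and F. B has the earlier label → B.
That leaves F as the only ready step → F.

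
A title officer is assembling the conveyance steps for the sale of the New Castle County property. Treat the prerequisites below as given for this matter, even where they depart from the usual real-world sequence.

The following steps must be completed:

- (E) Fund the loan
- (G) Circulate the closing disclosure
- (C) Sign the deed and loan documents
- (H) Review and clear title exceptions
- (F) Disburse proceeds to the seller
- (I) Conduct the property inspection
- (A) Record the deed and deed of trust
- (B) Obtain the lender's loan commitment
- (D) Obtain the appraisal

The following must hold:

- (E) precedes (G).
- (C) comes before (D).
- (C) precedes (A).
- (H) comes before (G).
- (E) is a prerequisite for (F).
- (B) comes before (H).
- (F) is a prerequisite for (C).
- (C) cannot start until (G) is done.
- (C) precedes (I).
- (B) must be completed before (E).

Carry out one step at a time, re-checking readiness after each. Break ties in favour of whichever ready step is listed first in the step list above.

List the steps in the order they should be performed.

(B) → (E) → (H) → (G) → (F) → (C) → (I) → (A) → (D)

Only (B) has no prerequisites, so it is first.
(E) and (H) are both available; (E) is listed earlier → (E).
(F) now also ready, so the ready set is {(H), (F)}; (H) is listed earlier → (H).
(G) now also ready, so the ready set is {(G), (F)}; (G) is listed earlier → (G).
(F) needed (E), now all done → (F).
(C) is the only step now ready → (C).
Ready: (I), (A) and (D). (I) is listed earlier → (I).
(A) and (D) are both available; (A) is listed earlier → (A).
Next only (D) has its prerequisites met → (D).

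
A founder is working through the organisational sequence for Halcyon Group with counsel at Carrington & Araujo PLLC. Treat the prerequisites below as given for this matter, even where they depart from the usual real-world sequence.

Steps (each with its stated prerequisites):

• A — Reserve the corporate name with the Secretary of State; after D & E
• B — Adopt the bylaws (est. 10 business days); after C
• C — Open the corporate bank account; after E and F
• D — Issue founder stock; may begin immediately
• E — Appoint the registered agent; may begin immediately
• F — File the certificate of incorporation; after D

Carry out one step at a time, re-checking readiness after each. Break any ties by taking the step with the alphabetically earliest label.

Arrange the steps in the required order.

D E A F C B

D and E have no prerequisites; D has the earlier label, so D is first.
F now also ready, so the ready set is {E, F}; E has the earlier label → E.
A now also ready, so the ready set is {A, F}; A has the earlier label → A.
F is the only step now ready → F.
C is the only step now ready → C.
B needed C, now all done → B.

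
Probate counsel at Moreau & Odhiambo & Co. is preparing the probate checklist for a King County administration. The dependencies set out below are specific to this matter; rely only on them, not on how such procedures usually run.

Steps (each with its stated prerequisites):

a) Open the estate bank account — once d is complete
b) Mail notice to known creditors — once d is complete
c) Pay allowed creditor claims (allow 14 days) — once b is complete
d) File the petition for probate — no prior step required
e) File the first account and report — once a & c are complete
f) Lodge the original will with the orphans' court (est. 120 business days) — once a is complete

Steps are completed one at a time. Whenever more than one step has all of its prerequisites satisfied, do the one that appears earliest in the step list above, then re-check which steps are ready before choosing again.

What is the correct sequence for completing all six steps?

Only d has no prerequisites, so it is first.
a and b are both available; a is listed earlier → a.
f now also ready, so the ready set is {b, f}; b is listed earlier → b.
c now also ready, so the ready set is {c, f}; c is listed earlier → c.
Now e and f have their prerequisites met. e is listed earlier, so e next.
f is the only step now ready → f.

d, a, b, c, e, f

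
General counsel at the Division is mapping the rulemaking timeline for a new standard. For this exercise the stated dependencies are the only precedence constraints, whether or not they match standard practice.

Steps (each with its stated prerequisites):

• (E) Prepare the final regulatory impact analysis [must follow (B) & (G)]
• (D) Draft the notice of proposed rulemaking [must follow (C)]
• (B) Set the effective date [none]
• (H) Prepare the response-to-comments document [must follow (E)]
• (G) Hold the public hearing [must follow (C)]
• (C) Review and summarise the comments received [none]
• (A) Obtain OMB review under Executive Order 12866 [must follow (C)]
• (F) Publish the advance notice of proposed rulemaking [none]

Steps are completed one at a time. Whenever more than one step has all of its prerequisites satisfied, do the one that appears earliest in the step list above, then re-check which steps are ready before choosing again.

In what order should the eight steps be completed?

(B), (C), (D), (G), (E), (H), (A), (F)

Nothing is required for (B), (C) and (F). (B) is listed earlier → (B) first.
Now (C) and (F) have their prerequisites met. (C) is listed earlier, so (C) next.
(D), (G) and (A) now also ready, so the ready set is {(D), (G), (A), (F)}; (D) is listed earlier → (D).
(G), (A) and (F) are all available; (G) is listed earlier → (G).
Now (E), (A) and (F) have their prerequisites met. (E) is listed earlier, so (E) next.
Now (H), (A) and (F) have their prerequisites met. (H) is listed earlier, so (H) next.
Now (A) and (F) have their prerequisites met. (A) is listed earlier, so (A) next.
Next only (F) has its prerequisites met → (F).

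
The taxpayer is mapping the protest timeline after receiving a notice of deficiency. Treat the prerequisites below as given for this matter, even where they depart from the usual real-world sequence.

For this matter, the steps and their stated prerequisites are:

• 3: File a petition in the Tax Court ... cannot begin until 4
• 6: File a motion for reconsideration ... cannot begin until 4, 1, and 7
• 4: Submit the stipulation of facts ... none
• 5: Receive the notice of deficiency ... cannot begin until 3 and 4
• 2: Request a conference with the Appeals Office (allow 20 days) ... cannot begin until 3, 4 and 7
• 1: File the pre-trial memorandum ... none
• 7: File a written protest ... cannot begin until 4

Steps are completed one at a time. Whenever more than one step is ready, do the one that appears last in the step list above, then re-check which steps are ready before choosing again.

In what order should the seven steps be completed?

Nothing is required for 1 and 4. 1 is listed later → 1 first.
Next only 4 has its prerequisites met → 4.
7 and 3 are both available; 7 is listed later → 7.
Now 6 and 3 have their prerequisites met. 6 is listed later, so 6 next.
Next only 3 has its prerequisites met → 3.
Ready: 2 and 5. 2 is listed later → 2.
5 needed 4 and 3, now all done → 5.

1, 4, 7, 6, 3, 2, 5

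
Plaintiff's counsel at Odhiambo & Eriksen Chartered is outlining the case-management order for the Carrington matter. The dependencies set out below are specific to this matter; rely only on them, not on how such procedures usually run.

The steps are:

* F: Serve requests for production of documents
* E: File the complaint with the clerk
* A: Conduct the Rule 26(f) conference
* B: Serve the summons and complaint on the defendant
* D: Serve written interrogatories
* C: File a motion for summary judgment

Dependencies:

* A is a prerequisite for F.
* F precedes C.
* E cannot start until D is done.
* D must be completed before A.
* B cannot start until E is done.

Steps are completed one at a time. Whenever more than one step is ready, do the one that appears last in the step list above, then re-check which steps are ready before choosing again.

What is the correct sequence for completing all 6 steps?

D A E B F C

Only D has no prerequisites, so it is first.
A and E are both available; A is listed later → A.
F now also ready, so the ready set is {E, F}; E is listed later → E.
B now also ready, so the ready set is {B, F}; B is listed later → B.
That leaves F as the only ready step → F.
Next only C has its prerequisites met → C.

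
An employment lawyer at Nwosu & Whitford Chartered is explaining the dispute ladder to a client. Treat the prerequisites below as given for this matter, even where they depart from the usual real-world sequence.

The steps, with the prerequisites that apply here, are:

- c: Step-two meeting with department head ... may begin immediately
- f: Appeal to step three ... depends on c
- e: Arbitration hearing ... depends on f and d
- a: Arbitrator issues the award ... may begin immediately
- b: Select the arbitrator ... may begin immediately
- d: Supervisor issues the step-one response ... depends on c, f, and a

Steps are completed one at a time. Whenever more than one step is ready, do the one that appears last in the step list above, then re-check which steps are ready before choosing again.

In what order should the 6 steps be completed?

b, a and c have no prerequisites; b is listed later, so b is first.
a and c are both available; a is listed later → a.
That leaves c as the only ready step → c.
f is the only step now ready → f.
d needed a, f and c, now all done → d.
e needed d and f, now all done → e.

b, a, c, f, d, e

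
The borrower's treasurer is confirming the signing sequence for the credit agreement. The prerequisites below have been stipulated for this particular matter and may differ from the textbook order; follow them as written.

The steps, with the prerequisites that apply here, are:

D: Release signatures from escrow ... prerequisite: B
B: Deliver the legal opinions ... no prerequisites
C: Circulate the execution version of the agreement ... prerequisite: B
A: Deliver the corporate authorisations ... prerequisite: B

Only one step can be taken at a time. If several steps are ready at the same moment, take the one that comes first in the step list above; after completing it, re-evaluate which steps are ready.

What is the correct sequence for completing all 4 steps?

B is the only step with nothing outstanding, so it goes first.
Now D, C and A have their prerequisites met. D is listed earlier, so D next.
Now C and A have their prerequisites met. C is listed earlier, so C next.
That leaves A as the only ready step → A.

B, D, C, A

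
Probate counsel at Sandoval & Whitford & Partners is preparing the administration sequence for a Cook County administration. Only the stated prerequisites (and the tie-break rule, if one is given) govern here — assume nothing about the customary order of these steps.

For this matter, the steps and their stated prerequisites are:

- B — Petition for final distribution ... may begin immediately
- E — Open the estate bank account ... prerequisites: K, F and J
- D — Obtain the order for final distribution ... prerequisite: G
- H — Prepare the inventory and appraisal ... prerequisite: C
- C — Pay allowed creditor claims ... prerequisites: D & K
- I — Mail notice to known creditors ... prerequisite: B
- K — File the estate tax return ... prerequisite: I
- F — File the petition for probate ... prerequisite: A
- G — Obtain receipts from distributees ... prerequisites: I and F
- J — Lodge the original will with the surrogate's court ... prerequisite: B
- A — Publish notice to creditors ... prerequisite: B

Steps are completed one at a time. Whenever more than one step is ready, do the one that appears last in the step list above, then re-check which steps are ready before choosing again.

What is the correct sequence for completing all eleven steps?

B is the only step with nothing outstanding, so it goes first.
A, J and I are all available; A is listed later → A.
J, F and I are all available; J is listed later → J.
Ready: F and I. F is listed later → F.
That leaves I as the only ready step → I.
Ready: G and K. G is listed later → G.
D now also ready, so the ready set is {K, D}; K is listed later → K.
E now also ready, so the ready set is {D, E}; D is listed later → D.
C and E are both available; C is listed later → C.
H now also ready, so the ready set is {H, E}; H is listed later → H.
E needed J, F and K, now all done → E.

B, A, J, F, I, G, K, D, C, H, E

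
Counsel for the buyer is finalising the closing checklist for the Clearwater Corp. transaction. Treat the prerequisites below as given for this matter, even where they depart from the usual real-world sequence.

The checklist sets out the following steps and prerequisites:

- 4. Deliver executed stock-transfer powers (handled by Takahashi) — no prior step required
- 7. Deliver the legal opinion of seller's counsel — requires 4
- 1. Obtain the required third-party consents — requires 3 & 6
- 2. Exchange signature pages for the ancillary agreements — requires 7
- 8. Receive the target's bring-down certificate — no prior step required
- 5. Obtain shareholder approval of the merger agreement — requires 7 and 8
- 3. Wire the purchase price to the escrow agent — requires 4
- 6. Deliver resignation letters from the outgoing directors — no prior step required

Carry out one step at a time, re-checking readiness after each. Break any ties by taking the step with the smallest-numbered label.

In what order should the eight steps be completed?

4 → 3 → 6 → 1 → 7 → 2 → 8 → 5

Nothing is required for 4, 6 and 8. 4 has the earlier label → 4 first.
Now 3, 6, 7 and 8 have their prerequisites met. 3 has the earlier label, so 3 next.
Ready: 6, 7 and 8. 6 has the earlier label → 6.
Now 1, 7 and 8 have their prerequisites met. 1 has the earlier label, so 1 next.
Now 7 and 8 have their prerequisites met. 7 has the earlier label, so 7 next.
2 now also ready, so the ready set is {2, 8}; 2 has the earlier label → 2.
That leaves 8 as the only ready step → 8.
5 is the only step now ready → 5.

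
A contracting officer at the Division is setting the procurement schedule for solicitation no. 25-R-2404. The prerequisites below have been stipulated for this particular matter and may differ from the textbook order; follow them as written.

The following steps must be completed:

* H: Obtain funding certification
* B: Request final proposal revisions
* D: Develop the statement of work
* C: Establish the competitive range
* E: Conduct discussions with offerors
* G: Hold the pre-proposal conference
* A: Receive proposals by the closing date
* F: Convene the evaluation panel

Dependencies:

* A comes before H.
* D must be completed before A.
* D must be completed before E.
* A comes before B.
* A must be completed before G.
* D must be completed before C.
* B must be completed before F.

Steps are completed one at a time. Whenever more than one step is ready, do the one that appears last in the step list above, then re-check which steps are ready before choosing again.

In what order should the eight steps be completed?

D has no prerequisites → D first.
A, E and C are all available; A is listed later → A.
G, B and H now also ready, so the ready set is {G, E, C, B, H}; G is listed later → G.
Ready: E, C, B and H. E is listed later → E.
Ready: C, B and H. C is listed later → C.
Ready: B and H. B is listed later → B.
F now also ready, so the ready set is {F, H}; F is listed later → F.
H needed A, now all done → H.

D, A, G, E, C, B, F, H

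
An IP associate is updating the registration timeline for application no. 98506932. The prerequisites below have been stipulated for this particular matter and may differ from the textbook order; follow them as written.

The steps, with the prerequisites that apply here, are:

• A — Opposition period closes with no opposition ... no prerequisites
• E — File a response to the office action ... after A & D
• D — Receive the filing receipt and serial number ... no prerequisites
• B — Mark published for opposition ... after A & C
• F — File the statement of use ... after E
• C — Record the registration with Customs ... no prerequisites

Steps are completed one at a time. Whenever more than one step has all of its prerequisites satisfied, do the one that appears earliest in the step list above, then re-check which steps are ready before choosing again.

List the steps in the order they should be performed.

A, D, E, F, C, B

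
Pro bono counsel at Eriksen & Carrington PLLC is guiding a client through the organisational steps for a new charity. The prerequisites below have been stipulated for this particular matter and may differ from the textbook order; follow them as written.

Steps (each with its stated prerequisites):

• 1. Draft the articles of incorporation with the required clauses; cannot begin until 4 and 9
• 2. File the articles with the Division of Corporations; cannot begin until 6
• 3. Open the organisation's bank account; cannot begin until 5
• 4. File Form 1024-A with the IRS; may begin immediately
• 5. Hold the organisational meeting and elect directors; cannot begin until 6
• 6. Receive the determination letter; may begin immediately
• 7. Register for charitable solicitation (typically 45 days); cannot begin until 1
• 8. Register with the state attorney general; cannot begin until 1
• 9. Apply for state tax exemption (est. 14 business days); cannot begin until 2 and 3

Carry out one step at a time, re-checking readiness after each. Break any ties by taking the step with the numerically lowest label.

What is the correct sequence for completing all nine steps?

4 → 6 → 2 → 5 → 3 → 9 → 1 → 7 → 8

4 and 6 have no prerequisites; 4 has the earlier label, so 4 is first.
Next only 6 has its prerequisites met → 6.
2 and 5 are both available; 2 has the earlier label → 2.
That leaves 5 as the only ready step → 5.
3 needed 5, now all done → 3.
That leaves 9 as the only ready step → 9.
1 needed 4 and 9, now all done → 1.
7 and 8 are both available; 7 has the earlier label → 7.
8 is the only step now ready → 8.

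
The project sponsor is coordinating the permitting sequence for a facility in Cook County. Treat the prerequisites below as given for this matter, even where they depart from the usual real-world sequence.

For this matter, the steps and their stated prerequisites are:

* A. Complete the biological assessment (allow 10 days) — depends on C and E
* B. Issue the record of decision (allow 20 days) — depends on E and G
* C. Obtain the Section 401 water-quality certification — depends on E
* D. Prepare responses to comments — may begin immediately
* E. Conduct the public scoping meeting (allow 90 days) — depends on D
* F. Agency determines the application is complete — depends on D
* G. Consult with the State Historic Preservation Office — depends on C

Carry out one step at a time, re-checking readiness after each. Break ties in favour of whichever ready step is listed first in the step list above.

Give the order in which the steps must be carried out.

D, E, C, A, F, G, B

D has no prerequisites → D first.
Ready: E and F. E is listed earlier → E.
C and F are both available; C is listed earlier → C.
A and G now also ready, so the ready set is {A, F, G}; A is listed earlier → A.
Ready: F and G. F is listed earlier → F.
That leaves G as the only ready step → G.
That leaves B as the only ready step → B.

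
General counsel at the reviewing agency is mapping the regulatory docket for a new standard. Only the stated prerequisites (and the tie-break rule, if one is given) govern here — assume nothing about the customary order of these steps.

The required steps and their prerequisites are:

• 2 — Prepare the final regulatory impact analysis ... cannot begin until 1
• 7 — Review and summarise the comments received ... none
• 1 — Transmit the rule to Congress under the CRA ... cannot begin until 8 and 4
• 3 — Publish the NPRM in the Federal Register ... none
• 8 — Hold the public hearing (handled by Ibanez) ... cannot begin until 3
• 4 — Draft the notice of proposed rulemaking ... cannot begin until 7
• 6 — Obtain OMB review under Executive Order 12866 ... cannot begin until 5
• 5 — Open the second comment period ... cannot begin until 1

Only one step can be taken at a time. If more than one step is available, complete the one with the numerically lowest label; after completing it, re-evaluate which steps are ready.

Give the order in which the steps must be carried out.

3, 7, 4, 8, 1, 2, 5, 6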